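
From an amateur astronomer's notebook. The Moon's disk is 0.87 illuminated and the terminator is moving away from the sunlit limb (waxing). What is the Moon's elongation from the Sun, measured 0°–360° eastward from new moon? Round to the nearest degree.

From f = (1 − cos θ)/2: cos θ = 1 − 2×0.87 = -0.740; arccos → 137.7°.
The Moon is waxing (0°–180°), so θ = 137.7° directly.

138°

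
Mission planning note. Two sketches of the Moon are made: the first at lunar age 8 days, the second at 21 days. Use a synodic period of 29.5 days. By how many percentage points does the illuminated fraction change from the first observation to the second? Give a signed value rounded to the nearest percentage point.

+5 percentage points

θ₁ = 360° × 8/29.5 = 97.6°, f₁ = (1 − cos θ₁)/2 = 0.566.
θ₂ = 360° × 21/29.5 = 256.3°, f₂ = (1 − cos θ₂)/2 = 0.619.
Change = f₂ − f₁ = +0.052 → +5 percentage points.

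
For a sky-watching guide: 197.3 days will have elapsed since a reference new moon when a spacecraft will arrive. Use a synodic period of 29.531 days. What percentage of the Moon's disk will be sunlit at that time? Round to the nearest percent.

71%

Reduce mod P: 197.3 − 6×29.531 = 20.11 d into the current lunation.
Elongation θ = 360° × 20.11/29.531 ≈ 245.2°.
Illuminated fraction = (1 − cos 245.2°)/2 = (1 − (-0.419))/2 ≈ 0.710, so 71%.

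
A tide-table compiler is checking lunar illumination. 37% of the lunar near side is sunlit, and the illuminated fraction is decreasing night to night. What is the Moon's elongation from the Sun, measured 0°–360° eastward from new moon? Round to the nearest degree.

285°

cos θ = 1 − 2f = 0.260, giving a principal value of 74.9°.
Waning ⇒ past full, so θ = 360° − 74.9° = 285.1°.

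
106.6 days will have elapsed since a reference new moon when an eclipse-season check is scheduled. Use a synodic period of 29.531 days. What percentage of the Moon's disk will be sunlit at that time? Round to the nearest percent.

89%

Reduce mod P: 106.6 − 3×29.531 = 18.01 d into the current lunation.
Elongation θ = 360° × 18.01/29.531 ≈ 219.5°.
Illuminated fraction = (1 − cos 219.5°)/2 = (1 − (-0.771))/2 ≈ 0.886, so 89%.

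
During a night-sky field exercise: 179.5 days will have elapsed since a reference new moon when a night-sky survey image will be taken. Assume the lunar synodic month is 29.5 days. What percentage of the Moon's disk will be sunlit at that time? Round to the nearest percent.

7%

Reduce mod P: 179.5 − 6×29.5 = 2.50 d into the current lunation.
The Moon has covered 2.50/29.5 of its cycle, so θ ≈ 360° × 2.50/29.5 = 30.5°.
With cos θ = 0.862, the lit fraction is (1 − 0.862)/2 ≈ 0.069, so 7%.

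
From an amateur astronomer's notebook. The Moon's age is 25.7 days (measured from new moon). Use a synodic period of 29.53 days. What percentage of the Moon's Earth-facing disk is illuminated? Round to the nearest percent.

16%

Elongation θ = 360° × 25.7/29.53 ≈ 313.3°.
With cos θ = 0.686, the lit fraction is (1 − 0.686)/2 ≈ 0.157, so 16%.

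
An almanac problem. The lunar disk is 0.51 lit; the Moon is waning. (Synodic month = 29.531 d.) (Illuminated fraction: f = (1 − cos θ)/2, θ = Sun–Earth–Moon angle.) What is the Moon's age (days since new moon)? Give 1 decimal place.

Invert f = (1 − cos θ)/2 to get cos θ = 1 − 2(0.51) = -0.020, hence θ₀ = arccos -0.020 = 91.1°.
Waning ⇒ past full, so θ = 360° − 91.1° = 268.9°.
At 360°/29.531 d per day, 268.9° corresponds to 22.05 days.

22.1 days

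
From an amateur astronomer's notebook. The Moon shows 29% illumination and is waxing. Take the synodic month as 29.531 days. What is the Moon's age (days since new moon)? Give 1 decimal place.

Invert f = (1 − cos θ)/2 to get cos θ = 1 − 2(0.29) = 0.420, hence θ₀ = arccos 0.420 = 65.2°.
Waxing ⇒ before full, so θ = 65.2°.
That fraction of the synodic month is 65.2/360 × 29.531 d ≈ 5.35 d.

5.3 days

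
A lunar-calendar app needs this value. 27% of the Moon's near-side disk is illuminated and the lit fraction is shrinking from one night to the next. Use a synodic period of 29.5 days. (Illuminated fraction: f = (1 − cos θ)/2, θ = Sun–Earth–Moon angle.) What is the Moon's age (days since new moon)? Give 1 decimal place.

From f = (1 − cos θ)/2: cos θ = 1 − 2×0.27 = 0.460; arccos → 62.6°.
A waning Moon lies in 180°–360°, so θ = 360° − 62.6° = 297.4°.
Age = 29.5 × 297.4°/360° ≈ 24.37 days.

24.4 days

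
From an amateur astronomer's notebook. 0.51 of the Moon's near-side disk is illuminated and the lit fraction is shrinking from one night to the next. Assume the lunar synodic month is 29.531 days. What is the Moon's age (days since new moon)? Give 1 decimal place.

22.1 days

Invert f = (1 − cos θ)/2 to get cos θ = 1 − 2(0.51) = -0.020, hence θ₀ = arccos -0.020 = 91.1°.
Waning ⇒ past full, so θ = 360° − 91.1° = 268.9°.
Age = 29.531 × 268.9°/360° ≈ 22.05 days.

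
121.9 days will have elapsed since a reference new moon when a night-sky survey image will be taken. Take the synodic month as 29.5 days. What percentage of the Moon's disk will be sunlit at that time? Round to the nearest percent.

16%

Reduce mod P: 121.9 − 4×29.5 = 3.90 d into the current lunation.
The Moon has covered 3.90/29.5 of its cycle, so θ ≈ 360° × 3.90/29.5 = 47.6°.
cos 47.6° = 0.674, so f = (1 − 0.674)/2 = 0.163, so 16%.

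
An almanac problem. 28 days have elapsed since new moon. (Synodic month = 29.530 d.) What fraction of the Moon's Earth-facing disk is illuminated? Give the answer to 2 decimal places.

The Moon has covered 28/29.530 of its cycle, so θ ≈ 360° × 28/29.530 = 341.3°.
Illuminated fraction = (1 − cos 341.3°)/2 = (1 − 0.947)/2 ≈ 0.026.

0.03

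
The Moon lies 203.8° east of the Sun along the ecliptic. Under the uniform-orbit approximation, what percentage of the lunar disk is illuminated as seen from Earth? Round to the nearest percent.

96%

Half-versine of 203.8°: (1 − (-0.915))/2 = 0.957, i.e. 96%.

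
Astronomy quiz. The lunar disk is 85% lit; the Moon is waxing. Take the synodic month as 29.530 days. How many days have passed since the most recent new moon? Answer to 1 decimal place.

11.0 days

From f = (1 − cos θ)/2: cos θ = 1 − 2×0.85 = -0.700; arccos → 134.4°.
The Moon is waxing (0°–180°), so θ = 134.4° directly.
Age = 29.530 × 134.4°/360° ≈ 11.03 days.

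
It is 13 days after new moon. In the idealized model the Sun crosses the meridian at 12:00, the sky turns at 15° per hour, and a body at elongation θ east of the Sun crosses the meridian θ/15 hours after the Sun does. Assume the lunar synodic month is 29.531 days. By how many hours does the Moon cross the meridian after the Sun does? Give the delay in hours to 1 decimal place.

10.6 h

Phase angle: θ = 360°·(13 d)/(29.531 d) = 158.5°.
At 15° of sky rotation per hour, 158.5° corresponds to a 10.57 h lag.
So the Moon crosses the meridian 10.57 h after the Sun.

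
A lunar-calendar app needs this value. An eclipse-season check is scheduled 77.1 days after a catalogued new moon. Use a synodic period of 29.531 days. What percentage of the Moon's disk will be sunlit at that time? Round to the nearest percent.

88%

77.1/29.531 = 2.611 lunations, so 2 complete cycles and 18.04 d into the next.
The Moon has covered 18.04/29.531 of its cycle, so θ ≈ 360° × 18.04/29.531 = 219.9°.
With cos θ = (-0.767), the lit fraction is (1 − (-0.767))/2 ≈ 0.884, so 88%.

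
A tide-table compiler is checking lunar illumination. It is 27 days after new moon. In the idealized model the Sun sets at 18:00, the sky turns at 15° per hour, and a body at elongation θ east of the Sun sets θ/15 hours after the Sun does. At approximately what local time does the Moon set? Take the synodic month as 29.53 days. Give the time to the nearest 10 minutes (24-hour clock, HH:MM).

Phase angle: θ = 360°·(27 d)/(29.53 d) = 329.2°.
The Moon trails the Sun by θ/15 = 329.2/15 ≈ 21.94 hours.
18:00 + 21.944 h ≈ 15:57 → 16:00 to the nearest ten minutes.

16:00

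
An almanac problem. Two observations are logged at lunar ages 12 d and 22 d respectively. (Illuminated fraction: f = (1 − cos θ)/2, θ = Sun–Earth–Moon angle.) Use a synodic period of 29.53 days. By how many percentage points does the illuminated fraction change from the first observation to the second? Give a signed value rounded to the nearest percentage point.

-40 pp

θ₁ = 360° × 12/29.53 = 146.3°, f₁ = (1 − cos θ₁)/2 = 0.916.
θ₂ = 360° × 22/29.53 = 268.2°, f₂ = (1 − cos θ₂)/2 = 0.516.
Change = f₂ − f₁ = -0.400 → -40 percentage points.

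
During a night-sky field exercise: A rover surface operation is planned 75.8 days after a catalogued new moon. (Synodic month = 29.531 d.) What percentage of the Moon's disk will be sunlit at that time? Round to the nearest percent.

96%

75.8 d spans 2 complete synodic months (2 × 29.531 = 59.06 d) plus 16.74 d.
Elongation θ = 360° × 16.74/29.531 ≈ 204.0°.
cos 204.0° = (-0.913), so f = (1 − (-0.913))/2 = 0.957, so 96%.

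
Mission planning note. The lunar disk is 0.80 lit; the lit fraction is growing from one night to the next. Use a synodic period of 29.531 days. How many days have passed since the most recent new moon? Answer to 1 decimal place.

10.4 days

cos θ = 1 − 2f = -0.600, giving a principal value of 126.9°.
Before full moon the principal value applies: θ = 126.9°.
At 360°/29.531 d per day, 126.9° corresponds to 10.41 days.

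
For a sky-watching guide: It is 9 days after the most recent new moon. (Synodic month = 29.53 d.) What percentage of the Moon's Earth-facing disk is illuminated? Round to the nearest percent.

The Moon has covered 9/29.53 of its cycle, so θ ≈ 360° × 9/29.53 = 109.7°.
With cos θ = (-0.337), the lit fraction is (1 − (-0.337))/2 ≈ 0.669, so 67%.

67%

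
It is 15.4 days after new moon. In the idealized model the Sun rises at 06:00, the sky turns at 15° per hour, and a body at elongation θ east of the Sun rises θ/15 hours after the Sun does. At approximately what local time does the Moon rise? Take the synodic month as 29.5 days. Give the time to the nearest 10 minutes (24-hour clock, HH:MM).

18:30

The Moon has covered 15.4/29.5 of its cycle, so θ ≈ 360° × 15.4/29.5 = 187.9°.
Delay after the Sun = 187.9° / (15°/h) ≈ 12.53 h.
06:00 + 12.529 h ≈ 18:32 → 18:30 to the nearest ten minutes.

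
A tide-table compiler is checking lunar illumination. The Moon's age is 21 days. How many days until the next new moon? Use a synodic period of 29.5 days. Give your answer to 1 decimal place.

The next new moon completes the synodic month: 29.5 − 21 = 8.500 days.

8.5 days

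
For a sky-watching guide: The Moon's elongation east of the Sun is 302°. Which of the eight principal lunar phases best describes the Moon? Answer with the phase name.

302° lies in the waning crescent sector of the 8-phase cycle.

waning crescent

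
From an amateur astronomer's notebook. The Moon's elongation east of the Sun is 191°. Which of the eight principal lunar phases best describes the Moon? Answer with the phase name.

full moon

The full moon sector spans roughly 158°–202°; 191° falls inside it.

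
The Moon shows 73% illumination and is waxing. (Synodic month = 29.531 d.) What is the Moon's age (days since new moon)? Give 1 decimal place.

9.6 days

cos θ = 1 − 2f = -0.460, giving a principal value of 117.4°.
The Moon is waxing (0°–180°), so θ = 117.4° directly.
That fraction of the synodic month is 117.4/360 × 29.531 d ≈ 9.63 d.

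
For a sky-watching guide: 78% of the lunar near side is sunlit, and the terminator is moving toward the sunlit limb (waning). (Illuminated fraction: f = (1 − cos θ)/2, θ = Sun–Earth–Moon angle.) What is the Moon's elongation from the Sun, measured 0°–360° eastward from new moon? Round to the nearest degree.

236°

Invert f = (1 − cos θ)/2 to get cos θ = 1 − 2(0.78) = -0.560, hence θ₀ = arccos -0.560 = 124.1°.
Since the Moon is past full (waning), take the reflex angle: θ = 360° − 124.1° = 235.9°.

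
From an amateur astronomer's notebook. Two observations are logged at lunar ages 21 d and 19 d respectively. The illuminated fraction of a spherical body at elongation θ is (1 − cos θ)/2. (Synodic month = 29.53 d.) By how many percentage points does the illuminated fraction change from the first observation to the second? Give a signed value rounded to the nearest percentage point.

+19 percentage points

θ₁ = 360° × 21/29.53 = 256.0°, f₁ = (1 − cos θ₁)/2 = 0.621.
θ₂ = 360° × 19/29.53 = 231.6°, f₂ = (1 − cos θ₂)/2 = 0.810.
Change = f₂ − f₁ = +0.190 → +19 percentage points.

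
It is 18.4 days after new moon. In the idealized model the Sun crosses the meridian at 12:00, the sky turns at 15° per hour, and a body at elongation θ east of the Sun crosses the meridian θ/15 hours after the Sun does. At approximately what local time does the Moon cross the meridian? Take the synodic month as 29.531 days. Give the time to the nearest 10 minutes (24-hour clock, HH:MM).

03:00

The Moon has covered 18.4/29.531 of its cycle, so θ ≈ 360° × 18.4/29.531 = 224.3°.
Delay after the Sun = 224.3° / (15°/h) ≈ 14.95 h.
12:00 + 14.954 h ≈ 02:57 → 03:00 to the nearest ten minutes.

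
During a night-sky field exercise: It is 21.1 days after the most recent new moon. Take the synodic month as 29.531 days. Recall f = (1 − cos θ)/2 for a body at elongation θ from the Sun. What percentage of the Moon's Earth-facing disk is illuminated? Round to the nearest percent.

61%

The Moon has covered 21.1/29.531 of its cycle, so θ ≈ 360° × 21.1/29.531 = 257.2°.
Illuminated fraction = (1 − cos 257.2°)/2 = (1 − (-0.221))/2 ≈ 0.611, so 61%.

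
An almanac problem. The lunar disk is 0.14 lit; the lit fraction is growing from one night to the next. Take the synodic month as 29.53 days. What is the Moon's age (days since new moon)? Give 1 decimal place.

From f = (1 − cos θ)/2: cos θ = 1 − 2×0.14 = 0.720; arccos → 43.9°.
Before full moon the principal value applies: θ = 43.9°.
That fraction of the synodic month is 43.9/360 × 29.53 d ≈ 3.60 d.

3.6 days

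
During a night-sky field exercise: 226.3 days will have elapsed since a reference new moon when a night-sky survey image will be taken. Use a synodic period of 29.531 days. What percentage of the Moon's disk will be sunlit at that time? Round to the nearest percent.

226.3/29.531 = 7.663 lunations, so 7 complete cycles and 19.58 d into the next.
Phase angle: θ = 360°·(19.58 d)/(29.531 d) = 238.7°.
With cos θ = (-0.519), the lit fraction is (1 − (-0.519))/2 ≈ 0.760, so 76%.

76%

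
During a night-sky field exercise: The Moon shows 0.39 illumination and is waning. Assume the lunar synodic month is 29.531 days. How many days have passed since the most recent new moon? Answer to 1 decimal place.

cos θ = 1 − 2f = 0.220, giving a principal value of 77.3°.
A waning Moon lies in 180°–360°, so θ = 360° − 77.3° = 282.7°.
At 360°/29.531 d per day, 282.7° corresponds to 23.19 days.

23.2 days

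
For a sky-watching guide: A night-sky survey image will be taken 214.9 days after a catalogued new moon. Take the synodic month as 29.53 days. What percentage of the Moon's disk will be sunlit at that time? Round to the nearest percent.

59%

214.9 d spans 7 complete synodic months (7 × 29.53 = 206.71 d) plus 8.19 d.
Phase angle: θ = 360°·(8.19 d)/(29.53 d) = 99.8°.
With cos θ = (-0.171), the lit fraction is (1 − (-0.171))/2 ≈ 0.585, so 59%.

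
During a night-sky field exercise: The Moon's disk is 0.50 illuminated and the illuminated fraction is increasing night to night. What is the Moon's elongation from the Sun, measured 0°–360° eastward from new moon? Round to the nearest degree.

90°

Invert f = (1 − cos θ)/2 to get cos θ = 1 − 2(0.50) = 0.000, hence θ₀ = arccos 0.000 = 90.0°.
Waxing ⇒ before full, so θ = 90.0°.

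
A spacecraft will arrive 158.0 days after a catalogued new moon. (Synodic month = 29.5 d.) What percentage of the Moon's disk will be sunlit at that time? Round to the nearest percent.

158.0/29.5 = 5.356 lunations, so 5 complete cycles and 10.50 d into the next.
Phase angle: θ = 360°·(10.50 d)/(29.5 d) = 128.1°.
Illuminated fraction = (1 − cos 128.1°)/2 = (1 − (-0.618))/2 ≈ 0.809, so 81%.

81%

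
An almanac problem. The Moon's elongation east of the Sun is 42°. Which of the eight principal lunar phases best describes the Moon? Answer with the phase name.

42° lies in the waxing crescent sector of the 8-phase cycle.

waxing crescent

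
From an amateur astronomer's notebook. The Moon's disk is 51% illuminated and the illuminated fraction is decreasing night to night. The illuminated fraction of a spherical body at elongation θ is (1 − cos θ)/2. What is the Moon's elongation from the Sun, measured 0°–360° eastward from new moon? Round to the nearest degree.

269°

From f = (1 − cos θ)/2: cos θ = 1 − 2×0.51 = -0.020; arccos → 91.1°.
Since the Moon is past full (waning), take the reflex angle: θ = 360° − 91.1° = 268.9°.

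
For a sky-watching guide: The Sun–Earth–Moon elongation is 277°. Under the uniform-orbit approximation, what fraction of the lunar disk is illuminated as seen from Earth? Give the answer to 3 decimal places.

0.439

cos 277° = 0.122, so f = (1 − 0.122)/2 = 0.439.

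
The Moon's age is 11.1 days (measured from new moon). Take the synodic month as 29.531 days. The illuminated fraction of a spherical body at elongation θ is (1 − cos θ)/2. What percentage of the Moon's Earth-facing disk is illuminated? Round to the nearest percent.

86%

Elongation θ = 360° × 11.1/29.531 ≈ 135.3°.
cos 135.3° = (-0.711), so f = (1 − (-0.711))/2 = 0.855, so 86%.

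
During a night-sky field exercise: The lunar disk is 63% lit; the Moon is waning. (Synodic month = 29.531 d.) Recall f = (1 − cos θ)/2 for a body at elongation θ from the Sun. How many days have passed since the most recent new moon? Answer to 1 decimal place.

20.9 days

cos θ = 1 − 2f = -0.260, giving a principal value of 105.1°.
Since the Moon is past full (waning), take the reflex angle: θ = 360° − 105.1° = 254.9°.
At 360°/29.531 d per day, 254.9° corresponds to 20.91 days.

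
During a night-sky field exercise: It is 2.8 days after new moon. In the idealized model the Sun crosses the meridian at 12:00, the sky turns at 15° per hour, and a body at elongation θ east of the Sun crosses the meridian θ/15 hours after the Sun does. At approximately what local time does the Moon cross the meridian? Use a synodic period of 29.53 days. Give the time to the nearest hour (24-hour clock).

14:00

The Moon has covered 2.8/29.53 of its cycle, so θ ≈ 360° × 2.8/29.53 = 34.1°.
Delay after the Sun = 34.1° / (15°/h) ≈ 2.28 h.
12:00 + 2.28 h ≈ 14:17 → 14:00 to the nearest hour.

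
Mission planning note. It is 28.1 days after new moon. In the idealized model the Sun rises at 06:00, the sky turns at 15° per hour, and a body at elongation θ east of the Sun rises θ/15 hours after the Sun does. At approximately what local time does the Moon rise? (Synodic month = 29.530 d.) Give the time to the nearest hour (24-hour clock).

05:00

The Moon has covered 28.1/29.530 of its cycle, so θ ≈ 360° × 28.1/29.530 = 342.6°.
Delay after the Sun = 342.6° / (15°/h) ≈ 22.84 h.
06:00 + 22.84 h ≈ 04:50 → 05:00 to the nearest hour.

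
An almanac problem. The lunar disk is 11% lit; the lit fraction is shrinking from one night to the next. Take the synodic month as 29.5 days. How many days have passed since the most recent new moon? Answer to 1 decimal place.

From f = (1 − cos θ)/2: cos θ = 1 − 2×0.11 = 0.780; arccos → 38.7°.
A waning Moon lies in 180°–360°, so θ = 360° − 38.7° = 321.3°.
At 360°/29.5 d per day, 321.3° corresponds to 26.33 days.

26.3 days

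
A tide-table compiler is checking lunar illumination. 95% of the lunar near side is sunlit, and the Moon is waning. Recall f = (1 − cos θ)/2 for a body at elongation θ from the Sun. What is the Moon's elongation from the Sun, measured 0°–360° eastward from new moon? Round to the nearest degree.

Invert f = (1 − cos θ)/2 to get cos θ = 1 − 2(0.95) = -0.900, hence θ₀ = arccos -0.900 = 154.2°.
Waning ⇒ past full, so θ = 360° − 154.2° = 205.8°.

206°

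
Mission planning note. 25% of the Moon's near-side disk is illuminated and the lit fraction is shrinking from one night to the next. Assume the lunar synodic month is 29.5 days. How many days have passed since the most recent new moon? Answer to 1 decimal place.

24.6 days

Invert f = (1 − cos θ)/2 to get cos θ = 1 − 2(0.25) = 0.500, hence θ₀ = arccos 0.500 = 60.0°.
Waning ⇒ past full, so θ = 360° − 60.0° = 300.0°.
At 360°/29.5 d per day, 300.0° corresponds to 24.58 days.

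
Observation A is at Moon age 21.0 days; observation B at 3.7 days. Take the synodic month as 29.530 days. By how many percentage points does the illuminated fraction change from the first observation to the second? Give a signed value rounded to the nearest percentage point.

-47 percentage points

θ₁ = 360° × 21.0/29.530 = 256.0°, f₁ = (1 − cos θ₁)/2 = 0.621.
θ₂ = 360° × 3.7/29.530 = 45.1°, f₂ = (1 − cos θ₂)/2 = 0.147.
Change = f₂ − f₁ = -0.474 → -47 percentage points.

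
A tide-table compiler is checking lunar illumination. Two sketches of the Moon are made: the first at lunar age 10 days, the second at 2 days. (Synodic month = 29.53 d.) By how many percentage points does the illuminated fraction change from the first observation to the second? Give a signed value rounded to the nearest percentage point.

First observation: θ = 360°·10/29.53 = 121.9°, so f = 0.764.
Second observation: θ = 24.4°, f = 0.045.
Δf = 0.045 − 0.764 = -0.720, i.e. -72 pp.

-72 pp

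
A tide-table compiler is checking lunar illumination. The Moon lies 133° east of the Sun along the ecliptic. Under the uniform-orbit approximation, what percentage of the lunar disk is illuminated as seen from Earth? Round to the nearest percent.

cos 133° = (-0.682), so f = (1 − (-0.682))/2 = 0.841, i.e. 84%.

84%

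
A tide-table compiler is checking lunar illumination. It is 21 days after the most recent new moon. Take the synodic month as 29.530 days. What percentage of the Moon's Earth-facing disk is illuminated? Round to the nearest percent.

62%

The Moon has covered 21/29.530 of its cycle, so θ ≈ 360° × 21/29.530 = 256.0°.
With cos θ = (-0.242), the lit fraction is (1 − (-0.242))/2 ≈ 0.621, so 62%.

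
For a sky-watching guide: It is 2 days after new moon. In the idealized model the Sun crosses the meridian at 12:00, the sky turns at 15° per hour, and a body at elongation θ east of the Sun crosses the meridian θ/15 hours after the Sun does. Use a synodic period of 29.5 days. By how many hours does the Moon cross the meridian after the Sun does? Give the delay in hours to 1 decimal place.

1.6 h

The Moon has covered 2/29.5 of its cycle, so θ ≈ 360° × 2/29.5 = 24.4°.
Delay after the Sun = 24.4° / (15°/h) ≈ 1.63 h.
So the Moon crosses the meridian 1.63 h after the Sun.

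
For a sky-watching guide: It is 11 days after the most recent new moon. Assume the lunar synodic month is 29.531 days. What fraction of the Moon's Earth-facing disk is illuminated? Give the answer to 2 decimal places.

Elongation θ = 360° × 11/29.531 ≈ 134.1°.
cos 134.1° = (-0.696), so f = (1 − (-0.696))/2 = 0.848.

0.85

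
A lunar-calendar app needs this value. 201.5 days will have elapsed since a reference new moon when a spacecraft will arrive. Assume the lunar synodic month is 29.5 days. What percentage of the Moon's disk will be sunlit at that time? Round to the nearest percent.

26%

201.5/29.5 = 6.831 lunations, so 6 complete cycles and 24.50 d into the next.
Phase angle: θ = 360°·(24.50 d)/(29.5 d) = 299.0°.
Illuminated fraction = (1 − cos 299.0°)/2 = (1 − 0.485)/2 ≈ 0.258, so 26%.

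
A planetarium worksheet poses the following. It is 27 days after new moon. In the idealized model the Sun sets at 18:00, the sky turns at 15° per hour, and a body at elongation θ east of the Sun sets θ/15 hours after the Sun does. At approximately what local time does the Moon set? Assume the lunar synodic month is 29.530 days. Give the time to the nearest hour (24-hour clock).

Elongation θ = 360° × 27/29.530 ≈ 329.2°.
Delay after the Sun = 329.2° / (15°/h) ≈ 21.94 h.
18:00 + 21.94 h ≈ 15:57 → 16:00 to the nearest hour.

16:00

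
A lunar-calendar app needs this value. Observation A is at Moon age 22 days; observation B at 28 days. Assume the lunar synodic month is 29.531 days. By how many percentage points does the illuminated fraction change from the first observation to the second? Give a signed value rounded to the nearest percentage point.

First observation: θ = 360°·22/29.531 = 268.2°, so f = 0.516.
Second observation: θ = 341.3°, f = 0.026.
Δf = 0.026 − 0.516 = -0.489, i.e. -49 pp.

-49 pp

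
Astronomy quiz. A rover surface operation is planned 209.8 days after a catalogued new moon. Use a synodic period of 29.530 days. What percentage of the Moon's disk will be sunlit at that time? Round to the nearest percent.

209.8/29.530 = 7.105 lunations, so 7 complete cycles and 3.09 d into the next.
Elongation θ = 360° × 3.09/29.530 ≈ 37.7°.
Illuminated fraction = (1 − cos 37.7°)/2 = (1 − 0.792)/2 ≈ 0.104, so 10%.

10%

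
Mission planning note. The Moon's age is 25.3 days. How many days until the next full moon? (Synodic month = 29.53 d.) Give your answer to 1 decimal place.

Full moon is 0.5 of the way through the cycle: age 0.5 × 29.53 = 14.765 d.
This lunation's full moon (14.765 d) has passed, so add one period: 44.295 − 25.3 = 18.995 days.

19.0 days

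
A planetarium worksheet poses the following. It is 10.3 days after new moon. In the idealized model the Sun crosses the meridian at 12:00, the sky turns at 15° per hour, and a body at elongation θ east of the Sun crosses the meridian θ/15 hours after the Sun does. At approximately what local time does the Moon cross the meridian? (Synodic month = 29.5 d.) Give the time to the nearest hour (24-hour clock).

Phase angle: θ = 360°·(10.3 d)/(29.5 d) = 125.7°.
The Moon trails the Sun by θ/15 = 125.7/15 ≈ 8.38 hours.
12:00 + 8.38 h ≈ 20:23 → 20:00 to the nearest hour.

20:00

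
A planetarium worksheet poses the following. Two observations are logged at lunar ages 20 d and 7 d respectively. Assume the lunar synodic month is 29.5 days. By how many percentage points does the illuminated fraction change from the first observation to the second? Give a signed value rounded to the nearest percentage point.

-26 pp

θ₁ = 360° × 20/29.5 = 244.1°, f₁ = (1 − cos θ₁)/2 = 0.719.
θ₂ = 360° × 7/29.5 = 85.4°, f₂ = (1 − cos θ₂)/2 = 0.460.
Change = f₂ − f₁ = -0.259 → -26 percentage points.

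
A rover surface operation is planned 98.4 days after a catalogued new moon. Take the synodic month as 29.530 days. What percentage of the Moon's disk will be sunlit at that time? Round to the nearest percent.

Reduce mod P: 98.4 − 3×29.530 = 9.81 d into the current lunation.
The Moon has covered 9.81/29.530 of its cycle, so θ ≈ 360° × 9.81/29.530 = 119.6°.
cos 119.6° = (-0.494), so f = (1 − (-0.494))/2 = 0.747, so 75%.

75%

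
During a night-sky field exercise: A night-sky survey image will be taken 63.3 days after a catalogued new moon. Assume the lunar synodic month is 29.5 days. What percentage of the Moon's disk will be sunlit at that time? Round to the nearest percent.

20%

63.3 d spans 2 complete synodic months (2 × 29.5 = 59.00 d) plus 4.30 d.
Phase angle: θ = 360°·(4.30 d)/(29.5 d) = 52.5°.
cos 52.5° = 0.609, so f = (1 − 0.609)/2 = 0.195, so 20%.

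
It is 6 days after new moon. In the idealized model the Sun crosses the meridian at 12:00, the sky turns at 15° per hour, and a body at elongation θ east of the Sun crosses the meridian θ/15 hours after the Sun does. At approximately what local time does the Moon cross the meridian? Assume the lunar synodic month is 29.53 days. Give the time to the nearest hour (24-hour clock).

17:00

Elongation θ = 360° × 6/29.53 ≈ 73.1°.
The Moon trails the Sun by θ/15 = 73.1/15 ≈ 4.88 hours.
12:00 + 4.88 h ≈ 16:53 → 17:00 to the nearest hour.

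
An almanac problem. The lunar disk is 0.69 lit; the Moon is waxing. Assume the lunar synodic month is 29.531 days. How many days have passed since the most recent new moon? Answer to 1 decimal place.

9.2 days

Invert f = (1 − cos θ)/2 to get cos θ = 1 − 2(0.69) = -0.380, hence θ₀ = arccos -0.380 = 112.3°.
Before full moon the principal value applies: θ = 112.3°.
At 360°/29.531 d per day, 112.3° corresponds to 9.21 days.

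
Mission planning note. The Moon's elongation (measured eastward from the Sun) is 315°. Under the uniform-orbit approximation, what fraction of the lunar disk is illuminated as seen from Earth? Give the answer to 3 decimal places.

0.146

f = (1 − cos 315°)/2 = (1 − 0.707)/2 ≈ 0.146.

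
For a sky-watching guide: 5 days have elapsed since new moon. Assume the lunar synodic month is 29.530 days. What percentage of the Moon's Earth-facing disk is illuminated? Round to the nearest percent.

The Moon has covered 5/29.530 of its cycle, so θ ≈ 360° × 5/29.530 = 61.0°.
Illuminated fraction = (1 − cos 61.0°)/2 = (1 − 0.485)/2 ≈ 0.257, so 26%.

26%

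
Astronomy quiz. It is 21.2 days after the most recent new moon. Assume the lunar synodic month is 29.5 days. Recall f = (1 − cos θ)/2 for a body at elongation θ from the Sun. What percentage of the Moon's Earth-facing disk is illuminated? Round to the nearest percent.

60%

Phase angle: θ = 360°·(21.2 d)/(29.5 d) = 258.7°.
With cos θ = (-0.196), the lit fraction is (1 − (-0.196))/2 ≈ 0.598, so 60%.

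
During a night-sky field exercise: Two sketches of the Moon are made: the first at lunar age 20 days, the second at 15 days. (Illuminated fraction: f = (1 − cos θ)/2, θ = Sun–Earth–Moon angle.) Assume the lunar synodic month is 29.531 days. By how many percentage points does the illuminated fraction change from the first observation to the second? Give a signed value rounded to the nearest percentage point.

First observation: θ = 360°·20/29.531 = 243.8°, so f = 0.721.
Second observation: θ = 182.9°, f = 0.999.
Δf = 0.999 − 0.721 = +0.279, i.e. +28 pp.

+28 percentage points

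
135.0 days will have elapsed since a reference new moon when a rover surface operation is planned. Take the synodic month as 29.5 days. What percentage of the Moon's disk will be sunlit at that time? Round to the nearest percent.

94%

Reduce mod P: 135.0 − 4×29.5 = 17.00 d into the current lunation.
Elongation θ = 360° × 17.00/29.5 ≈ 207.5°.
cos 207.5° = (-0.887), so f = (1 − (-0.887))/2 = 0.944, so 94%.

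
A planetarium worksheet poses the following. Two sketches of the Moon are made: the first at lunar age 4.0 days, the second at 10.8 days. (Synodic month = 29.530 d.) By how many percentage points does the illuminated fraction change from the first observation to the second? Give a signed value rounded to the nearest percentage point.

First observation: θ = 360°·4.0/29.530 = 48.8°, so f = 0.170.
Second observation: θ = 131.7°, f = 0.832.
Δf = 0.832 − 0.170 = +0.662, i.e. +66 pp.

+66 percentage points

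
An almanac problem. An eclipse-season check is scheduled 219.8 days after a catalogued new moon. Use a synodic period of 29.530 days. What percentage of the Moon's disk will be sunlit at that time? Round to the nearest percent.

219.8/29.530 = 7.443 lunations, so 7 complete cycles and 13.09 d into the next.
Elongation θ = 360° × 13.09/29.530 ≈ 159.6°.
cos 159.6° = (-0.937), so f = (1 − (-0.937))/2 = 0.969, so 97%.

97%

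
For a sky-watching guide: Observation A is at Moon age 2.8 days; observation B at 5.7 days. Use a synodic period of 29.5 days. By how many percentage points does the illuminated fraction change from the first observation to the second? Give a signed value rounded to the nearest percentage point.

+24 percentage points

θ₁ = 360° × 2.8/29.5 = 34.2°, f₁ = (1 − cos θ₁)/2 = 0.086.
θ₂ = 360° × 5.7/29.5 = 69.6°, f₂ = (1 − cos θ₂)/2 = 0.325.
Change = f₂ − f₁ = +0.239 → +24 percentage points.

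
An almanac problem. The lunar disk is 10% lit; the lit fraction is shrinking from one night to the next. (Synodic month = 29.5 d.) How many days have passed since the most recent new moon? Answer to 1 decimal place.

cos θ = 1 − 2f = 0.800, giving a principal value of 36.9°.
Since the Moon is past full (waning), take the reflex angle: θ = 360° − 36.9° = 323.1°.
At 360°/29.5 d per day, 323.1° corresponds to 26.48 days.

26.5 days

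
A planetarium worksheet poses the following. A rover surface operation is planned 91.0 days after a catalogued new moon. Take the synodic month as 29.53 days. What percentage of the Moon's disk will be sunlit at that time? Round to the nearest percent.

6%

Reduce mod P: 91.0 − 3×29.53 = 2.41 d into the current lunation.
Phase angle: θ = 360°·(2.41 d)/(29.53 d) = 29.4°.
Illuminated fraction = (1 − cos 29.4°)/2 = (1 − 0.871)/2 ≈ 0.064, so 6%.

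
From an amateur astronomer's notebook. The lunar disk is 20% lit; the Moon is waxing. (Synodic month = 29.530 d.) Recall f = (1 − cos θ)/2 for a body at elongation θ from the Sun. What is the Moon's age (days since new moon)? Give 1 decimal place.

Invert f = (1 − cos θ)/2 to get cos θ = 1 − 2(0.20) = 0.600, hence θ₀ = arccos 0.600 = 53.1°.
The Moon is waxing (0°–180°), so θ = 53.1° directly.
Age = 29.530 × 53.1°/360° ≈ 4.36 days.

4.4 days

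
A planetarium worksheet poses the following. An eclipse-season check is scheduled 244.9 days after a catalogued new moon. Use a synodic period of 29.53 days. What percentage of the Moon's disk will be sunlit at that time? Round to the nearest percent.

63%

244.9/29.53 = 8.293 lunations, so 8 complete cycles and 8.66 d into the next.
The Moon has covered 8.66/29.53 of its cycle, so θ ≈ 360° × 8.66/29.53 = 105.6°.
With cos θ = (-0.268), the lit fraction is (1 − (-0.268))/2 ≈ 0.634, so 63%.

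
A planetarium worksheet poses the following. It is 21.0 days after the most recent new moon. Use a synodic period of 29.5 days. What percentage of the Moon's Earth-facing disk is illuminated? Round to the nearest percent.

62%

The Moon has covered 21.0/29.5 of its cycle, so θ ≈ 360° × 21.0/29.5 = 256.3°.
With cos θ = (-0.237), the lit fraction is (1 − (-0.237))/2 ≈ 0.619, so 62%.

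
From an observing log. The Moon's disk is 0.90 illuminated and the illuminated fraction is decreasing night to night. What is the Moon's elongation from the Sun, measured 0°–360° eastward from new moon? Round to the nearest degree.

cos θ = 1 − 2f = -0.800, giving a principal value of 143.1°.
Since the Moon is past full (waning), take the reflex angle: θ = 360° − 143.1° = 216.9°.

217°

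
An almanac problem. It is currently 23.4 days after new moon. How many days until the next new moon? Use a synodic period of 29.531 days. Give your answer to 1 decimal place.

One full lunation from the last new moon is 29.531 d; remaining = 29.531 − 23.4 = 6.131 d.

6.1 days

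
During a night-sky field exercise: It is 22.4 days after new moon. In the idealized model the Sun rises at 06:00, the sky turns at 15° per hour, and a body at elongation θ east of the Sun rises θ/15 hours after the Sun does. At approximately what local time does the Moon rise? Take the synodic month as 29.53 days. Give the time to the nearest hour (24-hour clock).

The Moon has covered 22.4/29.53 of its cycle, so θ ≈ 360° × 22.4/29.53 = 273.1°.
The Moon trails the Sun by θ/15 = 273.1/15 ≈ 18.21 hours.
06:00 + 18.21 h ≈ 00:12 → 00:00 to the nearest hour.

00:00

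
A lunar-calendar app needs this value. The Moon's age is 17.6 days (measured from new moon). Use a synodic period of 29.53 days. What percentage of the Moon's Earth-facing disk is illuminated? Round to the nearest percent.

Elongation θ = 360° × 17.6/29.53 ≈ 214.6°.
Illuminated fraction = (1 − cos 214.6°)/2 = (1 − (-0.824))/2 ≈ 0.912, so 91%.

91%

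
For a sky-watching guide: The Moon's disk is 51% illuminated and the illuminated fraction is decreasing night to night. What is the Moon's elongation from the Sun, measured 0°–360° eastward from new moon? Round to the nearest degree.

cos θ = 1 − 2f = -0.020, giving a principal value of 91.1°.
Since the Moon is past full (waning), take the reflex angle: θ = 360° − 91.1° = 268.9°.

269°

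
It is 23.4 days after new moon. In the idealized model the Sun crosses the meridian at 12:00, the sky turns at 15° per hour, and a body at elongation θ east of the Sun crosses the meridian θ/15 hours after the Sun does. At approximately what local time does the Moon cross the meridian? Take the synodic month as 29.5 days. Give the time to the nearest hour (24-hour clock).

07:00

The Moon has covered 23.4/29.5 of its cycle, so θ ≈ 360° × 23.4/29.5 = 285.6°.
The Moon trails the Sun by θ/15 = 285.6/15 ≈ 19.04 hours.
12:00 + 19.04 h ≈ 07:02 → 07:00 to the nearest hour.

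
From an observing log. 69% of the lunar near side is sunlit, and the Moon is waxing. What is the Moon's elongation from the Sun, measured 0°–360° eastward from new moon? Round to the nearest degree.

Invert f = (1 − cos θ)/2 to get cos θ = 1 − 2(0.69) = -0.380, hence θ₀ = arccos -0.380 = 112.3°.
Waxing ⇒ before full, so θ = 112.3°.

112°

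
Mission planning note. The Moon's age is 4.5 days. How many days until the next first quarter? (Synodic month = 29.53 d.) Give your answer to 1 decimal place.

2.9 days

First quarter occurs at elongation 90°, i.e. at age 29.53 × 90/360 = 7.383 d.
That is 7.383 − 4.5 = 2.883 days ahead.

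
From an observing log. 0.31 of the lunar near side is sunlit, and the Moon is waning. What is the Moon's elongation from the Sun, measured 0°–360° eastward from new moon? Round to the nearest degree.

292°

From f = (1 − cos θ)/2: cos θ = 1 − 2×0.31 = 0.380; arccos → 67.7°.
A waning Moon lies in 180°–360°, so θ = 360° − 67.7° = 292.3°.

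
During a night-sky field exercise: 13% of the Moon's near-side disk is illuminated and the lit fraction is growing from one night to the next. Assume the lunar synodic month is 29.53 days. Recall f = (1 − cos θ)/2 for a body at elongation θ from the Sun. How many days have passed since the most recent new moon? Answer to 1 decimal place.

3.5 days

cos θ = 1 − 2f = 0.740, giving a principal value of 42.3°.
The Moon is waxing (0°–180°), so θ = 42.3° directly.
That fraction of the synodic month is 42.3/360 × 29.53 d ≈ 3.47 d.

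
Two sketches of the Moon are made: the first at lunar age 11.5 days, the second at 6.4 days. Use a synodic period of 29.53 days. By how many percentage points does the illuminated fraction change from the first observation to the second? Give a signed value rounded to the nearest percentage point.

First observation: θ = 360°·11.5/29.53 = 140.2°, so f = 0.884.
Second observation: θ = 78.0°, f = 0.396.
Δf = 0.396 − 0.884 = -0.488, i.e. -49 pp.

-49 pp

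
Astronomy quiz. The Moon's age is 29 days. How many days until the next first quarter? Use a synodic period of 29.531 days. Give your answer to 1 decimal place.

First quarter is 0.25 of the way through the cycle: age 0.25 × 29.531 = 7.383 d.
Already past this cycle's first quarter; the next is at 7.383 + 29.531 = 36.914 d, so 36.914 − 29 = 7.914 days.

7.9 days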